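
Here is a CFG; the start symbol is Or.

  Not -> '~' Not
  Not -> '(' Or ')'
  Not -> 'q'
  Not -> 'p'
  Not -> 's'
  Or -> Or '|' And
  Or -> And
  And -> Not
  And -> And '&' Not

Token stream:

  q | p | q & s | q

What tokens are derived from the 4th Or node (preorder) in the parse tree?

[Or [Or [Or [Or [And [Not q]]] | [And [Not p]]] | [And [And [Not q]] & [Not s]]] | [And [Not q]]]

q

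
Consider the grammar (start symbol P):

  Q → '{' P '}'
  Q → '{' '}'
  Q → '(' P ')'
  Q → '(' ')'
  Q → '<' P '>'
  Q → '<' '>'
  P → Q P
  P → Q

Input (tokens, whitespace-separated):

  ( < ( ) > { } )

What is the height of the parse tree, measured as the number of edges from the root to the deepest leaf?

[P [Q ( [P [Q < [P [Q ( )]] >] [P [Q { }]]] )]]

6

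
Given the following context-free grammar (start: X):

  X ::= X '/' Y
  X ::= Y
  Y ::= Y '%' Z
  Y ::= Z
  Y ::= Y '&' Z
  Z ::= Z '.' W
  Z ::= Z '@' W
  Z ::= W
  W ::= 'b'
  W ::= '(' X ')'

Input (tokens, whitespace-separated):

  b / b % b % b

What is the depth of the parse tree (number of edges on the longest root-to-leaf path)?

6

[X [X [Y [Z [W b]]]] / [Y [Y [Y [Z [W b]]] % [Z [W b]]] % [Z [W b]]]]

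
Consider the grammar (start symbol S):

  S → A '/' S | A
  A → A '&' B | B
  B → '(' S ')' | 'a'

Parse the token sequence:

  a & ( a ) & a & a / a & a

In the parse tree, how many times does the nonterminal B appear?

7

[S [A [A [A [A [B a]] & [B ( [S [A [B a]]] )]] & [B a]] & [B a]] / [S [A [A [B a]] & [B a]]]]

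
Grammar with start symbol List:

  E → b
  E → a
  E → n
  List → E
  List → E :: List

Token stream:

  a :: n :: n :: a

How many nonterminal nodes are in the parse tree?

[List [E a] :: [List [E n] :: [List [E n] :: [List [E a]]]]]

8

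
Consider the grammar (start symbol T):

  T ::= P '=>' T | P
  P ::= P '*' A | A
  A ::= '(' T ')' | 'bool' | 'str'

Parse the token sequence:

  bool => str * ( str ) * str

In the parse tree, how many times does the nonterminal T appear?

[T [P [A bool]] => [T [P [P [P [A str]] * [A ( [T [P [A str]]] )]] * [A str]]]]

3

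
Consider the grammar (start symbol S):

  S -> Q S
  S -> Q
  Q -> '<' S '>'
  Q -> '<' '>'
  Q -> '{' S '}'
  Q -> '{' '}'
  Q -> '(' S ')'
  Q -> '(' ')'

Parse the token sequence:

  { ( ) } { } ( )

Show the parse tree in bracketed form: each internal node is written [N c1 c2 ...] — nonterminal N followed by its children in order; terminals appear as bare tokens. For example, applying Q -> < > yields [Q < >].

[S [Q { [S [Q ( )]] }] [S [Q { }] [S [Q ( )]]]]

S
Q S
{ S } S
{ Q } S
{ ( ) } S
{ ( ) } Q S
{ ( ) } { } S
{ ( ) } { } Q
{ ( ) } { } ( )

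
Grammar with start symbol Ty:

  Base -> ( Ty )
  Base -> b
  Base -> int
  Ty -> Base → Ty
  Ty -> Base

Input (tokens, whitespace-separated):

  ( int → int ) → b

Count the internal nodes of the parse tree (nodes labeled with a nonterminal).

[Ty [Base ( [Ty [Base int] → [Ty [Base int]]] )] → [Ty [Base b]]]

8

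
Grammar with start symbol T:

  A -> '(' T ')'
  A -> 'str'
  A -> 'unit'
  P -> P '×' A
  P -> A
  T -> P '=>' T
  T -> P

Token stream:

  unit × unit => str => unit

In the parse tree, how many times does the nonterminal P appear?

[T [P [P [A unit]] × [A unit]] => [T [P [A str]] => [T [P [A unit]]]]]

4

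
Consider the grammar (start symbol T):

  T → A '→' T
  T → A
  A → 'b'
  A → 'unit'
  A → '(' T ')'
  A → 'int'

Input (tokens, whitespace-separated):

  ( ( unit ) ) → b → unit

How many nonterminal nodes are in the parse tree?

10

[T [A ( [T [A ( [T [A unit]] )]] )] → [T [A b] → [T [A unit]]]]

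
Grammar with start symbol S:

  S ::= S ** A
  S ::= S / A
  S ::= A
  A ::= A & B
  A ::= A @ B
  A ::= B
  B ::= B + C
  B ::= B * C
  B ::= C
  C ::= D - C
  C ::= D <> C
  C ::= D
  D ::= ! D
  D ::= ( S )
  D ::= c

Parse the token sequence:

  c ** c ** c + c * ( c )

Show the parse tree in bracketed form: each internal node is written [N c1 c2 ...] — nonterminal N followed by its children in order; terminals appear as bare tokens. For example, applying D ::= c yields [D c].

[S [S [S [A [B [C [D c]]]]] ** [A [B [C [D c]]]]] ** [A [B [B [B [C [D c]]] + [C [D c]]] * [C [D ( [S [A [B [C [D c]]]]] )]]]]]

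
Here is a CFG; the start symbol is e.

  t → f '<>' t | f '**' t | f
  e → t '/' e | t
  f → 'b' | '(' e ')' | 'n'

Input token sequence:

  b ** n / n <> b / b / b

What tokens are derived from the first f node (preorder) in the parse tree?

[e [t [f b] ** [t [f n]]] / [e [t [f n] <> [t [f b]]] / [e [t [f b]] / [e [t [f b]]]]]]

b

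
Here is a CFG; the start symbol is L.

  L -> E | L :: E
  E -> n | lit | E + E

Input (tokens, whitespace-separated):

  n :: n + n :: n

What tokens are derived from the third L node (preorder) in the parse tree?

n

[L [L [L [E n]] :: [E [E n] + [E n]]] :: [E n]]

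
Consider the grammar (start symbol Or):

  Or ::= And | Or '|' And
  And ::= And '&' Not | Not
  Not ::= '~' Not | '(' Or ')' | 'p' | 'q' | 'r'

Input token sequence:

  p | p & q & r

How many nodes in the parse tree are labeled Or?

2

[Or [Or [And [Not p]]] | [And [And [And [Not p]] & [Not q]] & [Not r]]]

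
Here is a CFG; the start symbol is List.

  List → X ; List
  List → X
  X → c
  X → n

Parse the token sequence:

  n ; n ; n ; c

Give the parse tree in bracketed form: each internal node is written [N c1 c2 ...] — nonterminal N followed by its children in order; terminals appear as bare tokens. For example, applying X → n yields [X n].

List
X ; List
n ; List
n ; X ; List
n ; n ; List
n ; n ; X ; List
n ; n ; n ; List
n ; n ; n ; X
n ; n ; n ; c

[List [X n] ; [List [X n] ; [List [X n] ; [List [X c]]]]]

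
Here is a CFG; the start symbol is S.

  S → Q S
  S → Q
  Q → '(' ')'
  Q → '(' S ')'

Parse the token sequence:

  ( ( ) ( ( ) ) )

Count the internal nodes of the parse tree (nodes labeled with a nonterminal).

8

[S [Q ( [S [Q ( )] [S [Q ( [S [Q ( )]] )]]] )]]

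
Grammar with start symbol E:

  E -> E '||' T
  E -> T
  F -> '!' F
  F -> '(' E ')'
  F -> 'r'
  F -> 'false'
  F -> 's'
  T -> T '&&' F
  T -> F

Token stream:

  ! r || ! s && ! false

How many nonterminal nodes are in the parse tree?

[E [E [T [F ! [F r]]]] || [T [T [F ! [F s]]] && [F ! [F false]]]]

11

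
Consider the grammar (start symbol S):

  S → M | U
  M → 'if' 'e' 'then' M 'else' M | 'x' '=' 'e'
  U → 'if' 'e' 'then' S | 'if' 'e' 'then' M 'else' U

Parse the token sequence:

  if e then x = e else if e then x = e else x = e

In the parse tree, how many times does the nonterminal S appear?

[S [M if e then [M x = e] else [M if e then [M x = e] else [M x = e]]]]

1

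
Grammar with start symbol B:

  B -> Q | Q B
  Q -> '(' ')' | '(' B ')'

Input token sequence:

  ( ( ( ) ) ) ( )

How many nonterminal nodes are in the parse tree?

8

[B [Q ( [B [Q ( [B [Q ( )]] )]] )] [B [Q ( )]]]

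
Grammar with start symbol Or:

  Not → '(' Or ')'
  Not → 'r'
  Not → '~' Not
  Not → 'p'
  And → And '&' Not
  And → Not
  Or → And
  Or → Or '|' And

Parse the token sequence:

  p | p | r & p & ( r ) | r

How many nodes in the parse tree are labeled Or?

[Or [Or [Or [Or [And [Not p]]] | [And [Not p]]] | [And [And [And [Not r]] & [Not p]] & [Not ( [Or [And [Not r]]] )]]] | [And [Not r]]]

5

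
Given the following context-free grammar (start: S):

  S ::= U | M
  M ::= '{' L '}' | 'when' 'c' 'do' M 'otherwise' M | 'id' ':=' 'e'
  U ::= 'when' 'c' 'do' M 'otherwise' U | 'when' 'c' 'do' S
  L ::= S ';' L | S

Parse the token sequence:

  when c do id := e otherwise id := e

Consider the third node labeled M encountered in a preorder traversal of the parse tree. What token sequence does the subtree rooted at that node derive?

[S [M when c do [M id := e] otherwise [M id := e]]]

id := e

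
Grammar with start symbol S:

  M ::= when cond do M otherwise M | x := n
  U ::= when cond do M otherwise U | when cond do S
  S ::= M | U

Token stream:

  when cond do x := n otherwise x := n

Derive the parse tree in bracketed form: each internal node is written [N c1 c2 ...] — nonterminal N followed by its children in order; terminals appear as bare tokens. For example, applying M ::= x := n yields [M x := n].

S
M
when cond do M otherwise M
when cond do x := n otherwise M
when cond do x := n otherwise x := n

[S [M when cond do [M x := n] otherwise [M x := n]]]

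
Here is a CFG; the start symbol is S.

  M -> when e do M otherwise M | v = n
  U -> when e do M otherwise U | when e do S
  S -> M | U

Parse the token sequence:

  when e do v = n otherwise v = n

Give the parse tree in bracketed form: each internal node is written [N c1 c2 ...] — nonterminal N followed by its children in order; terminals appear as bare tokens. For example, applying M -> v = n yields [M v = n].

[S [M when e do [M v = n] otherwise [M v = n]]]

S
M
when e do M otherwise M
when e do v = n otherwise M
when e do v = n otherwise v = n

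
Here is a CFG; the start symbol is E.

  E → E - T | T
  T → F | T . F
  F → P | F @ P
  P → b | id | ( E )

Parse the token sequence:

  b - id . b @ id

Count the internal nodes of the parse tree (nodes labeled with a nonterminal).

[E [E [T [F [P b]]]] - [T [T [F [P id]]] . [F [F [P b]] @ [P id]]]]

13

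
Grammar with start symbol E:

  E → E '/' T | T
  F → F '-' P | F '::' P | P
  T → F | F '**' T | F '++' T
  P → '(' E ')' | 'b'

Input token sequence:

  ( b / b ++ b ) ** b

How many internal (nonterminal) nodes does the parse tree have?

18

[E [T [F [P ( [E [E [T [F [P b]]]] / [T [F [P b]] ++ [T [F [P b]]]]] )]] ** [T [F [P b]]]]]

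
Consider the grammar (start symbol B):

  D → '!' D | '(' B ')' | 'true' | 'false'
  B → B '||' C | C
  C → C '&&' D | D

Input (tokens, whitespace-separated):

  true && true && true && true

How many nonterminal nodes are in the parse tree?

[B [C [C [C [C [D true]] && [D true]] && [D true]] && [D true]]]

9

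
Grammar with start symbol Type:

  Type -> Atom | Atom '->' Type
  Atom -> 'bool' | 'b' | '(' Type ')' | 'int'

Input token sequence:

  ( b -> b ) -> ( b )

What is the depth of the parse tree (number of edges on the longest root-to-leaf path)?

5

[Type [Atom ( [Type [Atom b] -> [Type [Atom b]]] )] -> [Type [Atom ( [Type [Atom b]] )]]]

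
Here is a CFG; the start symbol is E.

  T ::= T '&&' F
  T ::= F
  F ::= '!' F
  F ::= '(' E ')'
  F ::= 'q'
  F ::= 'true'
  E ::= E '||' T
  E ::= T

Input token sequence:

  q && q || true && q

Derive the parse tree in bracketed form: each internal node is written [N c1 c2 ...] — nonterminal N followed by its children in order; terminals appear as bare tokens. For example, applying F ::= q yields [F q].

E
E || T
T || T
T && F || T
F && F || T
q && F || T
q && q || T
q && q || T && F
q && q || F && F
q && q || true && F
q && q || true && q

[E [E [T [T [F q]] && [F q]]] || [T [T [F true]] && [F q]]]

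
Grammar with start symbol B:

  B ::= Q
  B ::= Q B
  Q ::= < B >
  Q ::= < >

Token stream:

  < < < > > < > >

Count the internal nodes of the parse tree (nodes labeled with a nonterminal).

8

[B [Q < [B [Q < [B [Q < >]] >] [B [Q < >]]] >]]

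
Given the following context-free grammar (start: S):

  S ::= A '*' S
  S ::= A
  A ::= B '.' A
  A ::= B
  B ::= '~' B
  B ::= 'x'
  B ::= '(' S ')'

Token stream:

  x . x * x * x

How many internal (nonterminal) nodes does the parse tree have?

11

[S [A [B x] . [A [B x]]] * [S [A [B x]] * [S [A [B x]]]]]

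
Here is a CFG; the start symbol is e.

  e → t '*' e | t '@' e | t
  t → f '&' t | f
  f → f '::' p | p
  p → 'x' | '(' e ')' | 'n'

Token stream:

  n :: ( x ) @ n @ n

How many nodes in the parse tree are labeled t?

[e [t [f [f [p n]] :: [p ( [e [t [f [p x]]]] )]]] @ [e [t [f [p n]]] @ [e [t [f [p n]]]]]]

4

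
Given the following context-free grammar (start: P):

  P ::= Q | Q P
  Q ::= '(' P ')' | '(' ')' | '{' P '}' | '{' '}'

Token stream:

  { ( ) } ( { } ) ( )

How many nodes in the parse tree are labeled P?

5

[P [Q { [P [Q ( )]] }] [P [Q ( [P [Q { }]] )] [P [Q ( )]]]]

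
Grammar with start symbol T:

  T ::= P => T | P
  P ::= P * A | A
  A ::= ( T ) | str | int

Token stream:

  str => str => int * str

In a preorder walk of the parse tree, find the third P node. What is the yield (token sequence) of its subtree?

int * str

[T [P [A str]] => [T [P [A str]] => [T [P [P [A int]] * [A str]]]]]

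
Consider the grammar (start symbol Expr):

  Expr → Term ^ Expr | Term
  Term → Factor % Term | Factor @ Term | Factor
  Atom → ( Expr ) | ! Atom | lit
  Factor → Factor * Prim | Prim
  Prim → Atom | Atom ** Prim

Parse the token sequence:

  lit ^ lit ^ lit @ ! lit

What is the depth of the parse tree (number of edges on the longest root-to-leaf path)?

9

[Expr [Term [Factor [Prim [Atom lit]]]] ^ [Expr [Term [Factor [Prim [Atom lit]]]] ^ [Expr [Term [Factor [Prim [Atom lit]]] @ [Term [Factor [Prim [Atom ! [Atom lit]]]]]]]]]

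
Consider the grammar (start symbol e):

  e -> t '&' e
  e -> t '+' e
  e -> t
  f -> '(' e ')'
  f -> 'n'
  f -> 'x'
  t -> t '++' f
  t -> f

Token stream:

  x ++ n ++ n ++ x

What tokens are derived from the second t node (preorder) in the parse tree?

[e [t [t [t [t [f x]] ++ [f n]] ++ [f n]] ++ [f x]]]

x ++ n ++ n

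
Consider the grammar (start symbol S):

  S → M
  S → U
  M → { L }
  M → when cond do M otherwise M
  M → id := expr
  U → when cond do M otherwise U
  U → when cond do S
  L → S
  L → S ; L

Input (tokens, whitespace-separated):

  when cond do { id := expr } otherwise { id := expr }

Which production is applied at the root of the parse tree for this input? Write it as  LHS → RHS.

S → M

[S [M when cond do [M { [L [S [M id := expr]]] }] otherwise [M { [L [S [M id := expr]]] }]]]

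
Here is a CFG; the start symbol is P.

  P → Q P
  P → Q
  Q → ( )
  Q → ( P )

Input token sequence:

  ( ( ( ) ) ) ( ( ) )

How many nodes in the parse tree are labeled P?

[P [Q ( [P [Q ( [P [Q ( )]] )]] )] [P [Q ( [P [Q ( )]] )]]]

5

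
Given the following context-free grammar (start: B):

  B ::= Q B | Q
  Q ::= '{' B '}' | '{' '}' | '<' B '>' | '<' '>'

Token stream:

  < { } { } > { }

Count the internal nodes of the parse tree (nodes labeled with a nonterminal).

8

[B [Q < [B [Q { }] [B [Q { }]]] >] [B [Q { }]]]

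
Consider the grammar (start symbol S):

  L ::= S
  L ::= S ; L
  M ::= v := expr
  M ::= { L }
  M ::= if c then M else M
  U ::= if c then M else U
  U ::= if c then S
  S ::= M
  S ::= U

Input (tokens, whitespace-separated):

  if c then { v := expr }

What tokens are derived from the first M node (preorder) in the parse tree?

[S [U if c then [S [M { [L [S [M v := expr]]] }]]]]

{ v := expr }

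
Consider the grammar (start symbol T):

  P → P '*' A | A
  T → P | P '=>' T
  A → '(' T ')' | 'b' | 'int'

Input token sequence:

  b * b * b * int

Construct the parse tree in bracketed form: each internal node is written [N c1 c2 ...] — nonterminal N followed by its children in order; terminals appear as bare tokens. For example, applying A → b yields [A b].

T
P
P * A
P * A * A
P * A * A * A
A * A * A * A
b * A * A * A
b * b * A * A
b * b * b * A
b * b * b * int

[T [P [P [P [P [A b]] * [A b]] * [A b]] * [A int]]]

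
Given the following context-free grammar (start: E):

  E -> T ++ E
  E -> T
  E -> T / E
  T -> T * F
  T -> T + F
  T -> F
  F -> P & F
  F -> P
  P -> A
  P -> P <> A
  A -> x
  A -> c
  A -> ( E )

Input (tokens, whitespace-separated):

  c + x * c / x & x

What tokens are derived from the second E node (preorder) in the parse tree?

x & x

[E [T [T [T [F [P [A c]]]] + [F [P [A x]]]] * [F [P [A c]]]] / [E [T [F [P [A x]] & [F [P [A x]]]]]]]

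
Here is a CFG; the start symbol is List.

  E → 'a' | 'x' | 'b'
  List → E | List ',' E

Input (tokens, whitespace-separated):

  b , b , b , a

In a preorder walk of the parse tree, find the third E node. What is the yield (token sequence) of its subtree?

b

[List [List [List [List [E b]] , [E b]] , [E b]] , [E a]]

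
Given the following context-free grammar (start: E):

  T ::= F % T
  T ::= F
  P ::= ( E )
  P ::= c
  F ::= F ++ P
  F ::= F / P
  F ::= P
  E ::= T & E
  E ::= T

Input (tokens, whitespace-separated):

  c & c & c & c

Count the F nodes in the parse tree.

4

[E [T [F [P c]]] & [E [T [F [P c]]] & [E [T [F [P c]]] & [E [T [F [P c]]]]]]]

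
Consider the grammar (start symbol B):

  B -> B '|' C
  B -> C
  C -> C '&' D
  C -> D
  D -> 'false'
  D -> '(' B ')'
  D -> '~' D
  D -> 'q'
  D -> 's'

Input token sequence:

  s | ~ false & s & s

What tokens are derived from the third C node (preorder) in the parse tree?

[B [B [C [D s]]] | [C [C [C [D ~ [D false]]] & [D s]] & [D s]]]

~ false & s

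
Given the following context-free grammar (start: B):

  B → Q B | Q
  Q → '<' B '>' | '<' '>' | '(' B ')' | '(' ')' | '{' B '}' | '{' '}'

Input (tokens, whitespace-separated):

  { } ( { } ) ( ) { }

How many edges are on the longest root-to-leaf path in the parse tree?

5

[B [Q { }] [B [Q ( [B [Q { }]] )] [B [Q ( )] [B [Q { }]]]]]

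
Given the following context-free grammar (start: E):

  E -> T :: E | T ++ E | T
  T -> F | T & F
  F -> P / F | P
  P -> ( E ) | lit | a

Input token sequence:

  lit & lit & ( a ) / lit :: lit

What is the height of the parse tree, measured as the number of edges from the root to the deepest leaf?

[E [T [T [T [F [P lit]]] & [F [P lit]]] & [F [P ( [E [T [F [P a]]]] )] / [F [P lit]]]] :: [E [T [F [P lit]]]]]

8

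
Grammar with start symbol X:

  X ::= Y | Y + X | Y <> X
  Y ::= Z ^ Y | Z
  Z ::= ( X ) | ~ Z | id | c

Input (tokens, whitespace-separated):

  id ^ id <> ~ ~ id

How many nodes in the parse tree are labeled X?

[X [Y [Z id] ^ [Y [Z id]]] <> [X [Y [Z ~ [Z ~ [Z id]]]]]]

2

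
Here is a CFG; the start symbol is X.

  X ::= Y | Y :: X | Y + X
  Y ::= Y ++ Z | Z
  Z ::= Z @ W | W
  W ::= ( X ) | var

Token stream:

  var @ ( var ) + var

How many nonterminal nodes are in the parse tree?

[X [Y [Z [Z [W var]] @ [W ( [X [Y [Z [W var]]]] )]]] + [X [Y [Z [W var]]]]]

14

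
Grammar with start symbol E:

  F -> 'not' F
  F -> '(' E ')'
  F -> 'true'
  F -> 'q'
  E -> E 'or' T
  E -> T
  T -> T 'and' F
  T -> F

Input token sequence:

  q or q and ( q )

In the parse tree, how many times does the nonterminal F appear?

[E [E [T [F q]]] or [T [T [F q]] and [F ( [E [T [F q]]] )]]]

4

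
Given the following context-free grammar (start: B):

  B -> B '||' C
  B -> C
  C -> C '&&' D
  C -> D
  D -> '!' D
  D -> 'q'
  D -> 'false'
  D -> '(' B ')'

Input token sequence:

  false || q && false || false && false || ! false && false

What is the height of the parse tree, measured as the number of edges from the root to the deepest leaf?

6

[B [B [B [B [C [D false]]] || [C [C [D q]] && [D false]]] || [C [C [D false]] && [D false]]] || [C [C [D ! [D false]]] && [D false]]]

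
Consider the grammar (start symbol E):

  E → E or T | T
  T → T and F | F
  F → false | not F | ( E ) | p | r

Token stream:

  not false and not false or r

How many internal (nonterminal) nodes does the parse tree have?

10

[E [E [T [T [F not [F false]]] and [F not [F false]]]] or [T [F r]]]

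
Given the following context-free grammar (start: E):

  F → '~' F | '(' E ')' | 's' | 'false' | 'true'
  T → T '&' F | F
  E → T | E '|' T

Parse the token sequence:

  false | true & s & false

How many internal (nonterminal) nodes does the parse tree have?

[E [E [T [F false]]] | [T [T [T [F true]] & [F s]] & [F false]]]

10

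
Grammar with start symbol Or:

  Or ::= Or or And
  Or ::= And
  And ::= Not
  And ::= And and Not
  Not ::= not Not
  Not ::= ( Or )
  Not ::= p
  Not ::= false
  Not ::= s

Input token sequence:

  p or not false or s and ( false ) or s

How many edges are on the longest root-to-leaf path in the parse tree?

[Or [Or [Or [Or [And [Not p]]] or [And [Not not [Not false]]]] or [And [And [Not s]] and [Not ( [Or [And [Not false]]] )]]] or [And [Not s]]]

7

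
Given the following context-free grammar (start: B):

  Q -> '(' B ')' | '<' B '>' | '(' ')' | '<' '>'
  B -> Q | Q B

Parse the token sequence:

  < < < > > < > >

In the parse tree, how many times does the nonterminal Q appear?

[B [Q < [B [Q < [B [Q < >]] >] [B [Q < >]]] >]]

4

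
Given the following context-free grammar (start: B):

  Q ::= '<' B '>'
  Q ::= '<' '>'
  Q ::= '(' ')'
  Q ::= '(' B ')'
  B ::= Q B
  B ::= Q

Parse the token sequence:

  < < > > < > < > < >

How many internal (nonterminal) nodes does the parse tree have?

[B [Q < [B [Q < >]] >] [B [Q < >] [B [Q < >] [B [Q < >]]]]]

10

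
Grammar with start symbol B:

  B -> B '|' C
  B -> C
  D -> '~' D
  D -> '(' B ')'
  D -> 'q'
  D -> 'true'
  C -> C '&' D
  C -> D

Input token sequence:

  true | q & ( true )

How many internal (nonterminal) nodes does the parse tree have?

[B [B [C [D true]]] | [C [C [D q]] & [D ( [B [C [D true]]] )]]]

11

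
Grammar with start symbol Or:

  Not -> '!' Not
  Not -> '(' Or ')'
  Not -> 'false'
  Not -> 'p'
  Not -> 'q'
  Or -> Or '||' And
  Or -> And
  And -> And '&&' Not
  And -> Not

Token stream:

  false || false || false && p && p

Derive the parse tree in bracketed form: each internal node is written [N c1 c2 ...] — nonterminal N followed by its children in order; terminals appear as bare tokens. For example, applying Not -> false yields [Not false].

Or
Or || And
Or || And || And
And || And || And
Not || And || And
false || And || And
false || Not || And
false || false || And
false || false || And && Not
false || false || And && Not && Not
false || false || Not && Not && Not
false || false || false && Not && Not
false || false || false && p && Not
false || false || false && p && p

[Or [Or [Or [And [Not false]]] || [And [Not false]]] || [And [And [And [Not false]] && [Not p]] && [Not p]]]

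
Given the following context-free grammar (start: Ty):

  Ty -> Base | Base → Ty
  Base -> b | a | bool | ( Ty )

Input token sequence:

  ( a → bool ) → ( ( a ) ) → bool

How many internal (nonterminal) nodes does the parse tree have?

14

[Ty [Base ( [Ty [Base a] → [Ty [Base bool]]] )] → [Ty [Base ( [Ty [Base ( [Ty [Base a]] )]] )] → [Ty [Base bool]]]]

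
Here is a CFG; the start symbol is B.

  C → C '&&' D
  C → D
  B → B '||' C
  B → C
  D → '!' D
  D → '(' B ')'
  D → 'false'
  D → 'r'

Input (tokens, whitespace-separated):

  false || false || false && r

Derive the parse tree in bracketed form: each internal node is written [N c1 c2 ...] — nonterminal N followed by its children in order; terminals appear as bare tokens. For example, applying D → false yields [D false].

[B [B [B [C [D false]]] || [C [D false]]] || [C [C [D false]] && [D r]]]

B
B || C
B || C || C
C || C || C
D || C || C
false || C || C
false || D || C
false || false || C
false || false || C && D
false || false || D && D
false || false || false && D
false || false || false && r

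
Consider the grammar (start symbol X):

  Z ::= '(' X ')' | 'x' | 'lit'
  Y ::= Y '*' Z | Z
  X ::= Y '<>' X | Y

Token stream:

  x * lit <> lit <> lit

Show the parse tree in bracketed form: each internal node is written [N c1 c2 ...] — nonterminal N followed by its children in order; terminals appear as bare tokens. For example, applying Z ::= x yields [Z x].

X
Y <> X
Y * Z <> X
Z * Z <> X
x * Z <> X
x * lit <> X
x * lit <> Y <> X
x * lit <> Z <> X
x * lit <> lit <> X
x * lit <> lit <> Y
x * lit <> lit <> Z
x * lit <> lit <> lit

[X [Y [Y [Z x]] * [Z lit]] <> [X [Y [Z lit]] <> [X [Y [Z lit]]]]]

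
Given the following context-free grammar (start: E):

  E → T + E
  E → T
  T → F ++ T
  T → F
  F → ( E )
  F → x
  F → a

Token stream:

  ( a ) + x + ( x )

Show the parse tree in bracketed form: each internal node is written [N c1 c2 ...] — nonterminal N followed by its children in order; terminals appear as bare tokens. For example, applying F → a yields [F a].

[E [T [F ( [E [T [F a]]] )]] + [E [T [F x]] + [E [T [F ( [E [T [F x]]] )]]]]]

E
T + E
F + E
( E ) + E
( T ) + E
( F ) + E
( a ) + E
( a ) + T + E
( a ) + F + E
( a ) + x + E
( a ) + x + T
( a ) + x + F
( a ) + x + ( E )
( a ) + x + ( T )
( a ) + x + ( F )
( a ) + x + ( x )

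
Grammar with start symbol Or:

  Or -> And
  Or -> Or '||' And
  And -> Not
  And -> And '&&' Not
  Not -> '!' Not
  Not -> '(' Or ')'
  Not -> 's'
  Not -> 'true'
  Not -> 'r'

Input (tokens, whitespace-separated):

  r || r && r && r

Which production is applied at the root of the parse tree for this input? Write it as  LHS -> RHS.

Or -> Or '||' And

[Or [Or [And [Not r]]] || [And [And [And [Not r]] && [Not r]] && [Not r]]]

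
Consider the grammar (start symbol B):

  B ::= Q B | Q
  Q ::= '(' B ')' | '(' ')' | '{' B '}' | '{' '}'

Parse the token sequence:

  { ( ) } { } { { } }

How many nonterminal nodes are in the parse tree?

10

[B [Q { [B [Q ( )]] }] [B [Q { }] [B [Q { [B [Q { }]] }]]]]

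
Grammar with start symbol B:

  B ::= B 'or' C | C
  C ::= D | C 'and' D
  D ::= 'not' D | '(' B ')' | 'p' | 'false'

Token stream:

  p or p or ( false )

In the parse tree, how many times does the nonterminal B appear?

[B [B [B [C [D p]]] or [C [D p]]] or [C [D ( [B [C [D false]]] )]]]

4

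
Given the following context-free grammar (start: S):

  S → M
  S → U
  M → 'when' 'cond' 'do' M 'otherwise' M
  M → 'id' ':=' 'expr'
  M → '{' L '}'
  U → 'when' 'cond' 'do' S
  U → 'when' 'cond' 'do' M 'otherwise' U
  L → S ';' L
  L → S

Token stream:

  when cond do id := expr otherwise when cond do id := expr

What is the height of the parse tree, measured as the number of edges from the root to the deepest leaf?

5

[S [U when cond do [M id := expr] otherwise [U when cond do [S [M id := expr]]]]]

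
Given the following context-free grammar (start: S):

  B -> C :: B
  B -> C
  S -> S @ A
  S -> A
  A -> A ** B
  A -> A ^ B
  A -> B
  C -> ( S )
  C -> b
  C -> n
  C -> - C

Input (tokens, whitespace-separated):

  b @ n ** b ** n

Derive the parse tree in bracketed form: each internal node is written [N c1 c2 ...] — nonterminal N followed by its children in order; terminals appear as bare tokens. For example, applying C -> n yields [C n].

S
S @ A
A @ A
B @ A
C @ A
b @ A
b @ A ** B
b @ A ** B ** B
b @ B ** B ** B
b @ C ** B ** B
b @ n ** B ** B
b @ n ** C ** B
b @ n ** b ** B
b @ n ** b ** C
b @ n ** b ** n

[S [S [A [B [C b]]]] @ [A [A [A [B [C n]]] ** [B [C b]]] ** [B [C n]]]]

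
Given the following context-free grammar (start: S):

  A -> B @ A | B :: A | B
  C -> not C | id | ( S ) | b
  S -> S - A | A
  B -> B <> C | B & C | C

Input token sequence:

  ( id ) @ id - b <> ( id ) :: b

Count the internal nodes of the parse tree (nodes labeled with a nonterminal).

[S [S [A [B [C ( [S [A [B [C id]]]] )]] @ [A [B [C id]]]]] - [A [B [B [C b]] <> [C ( [S [A [B [C id]]]] )]] :: [A [B [C b]]]]]

24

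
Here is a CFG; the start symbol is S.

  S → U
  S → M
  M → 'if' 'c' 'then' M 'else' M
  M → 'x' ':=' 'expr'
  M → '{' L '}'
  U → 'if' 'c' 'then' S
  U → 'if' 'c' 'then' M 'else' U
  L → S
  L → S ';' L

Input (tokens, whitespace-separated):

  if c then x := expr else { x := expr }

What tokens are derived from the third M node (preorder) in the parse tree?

[S [M if c then [M x := expr] else [M { [L [S [M x := expr]]] }]]]

{ x := expr }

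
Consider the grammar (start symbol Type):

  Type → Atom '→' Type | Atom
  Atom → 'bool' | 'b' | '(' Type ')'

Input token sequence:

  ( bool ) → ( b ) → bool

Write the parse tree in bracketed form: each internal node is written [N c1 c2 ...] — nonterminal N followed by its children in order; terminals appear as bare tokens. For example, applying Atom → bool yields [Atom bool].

Type
Atom → Type
( Type ) → Type
( Atom ) → Type
( bool ) → Type
( bool ) → Atom → Type
( bool ) → ( Type ) → Type
( bool ) → ( Atom ) → Type
( bool ) → ( b ) → Type
( bool ) → ( b ) → Atom
( bool ) → ( b ) → bool

[Type [Atom ( [Type [Atom bool]] )] → [Type [Atom ( [Type [Atom b]] )] → [Type [Atom bool]]]]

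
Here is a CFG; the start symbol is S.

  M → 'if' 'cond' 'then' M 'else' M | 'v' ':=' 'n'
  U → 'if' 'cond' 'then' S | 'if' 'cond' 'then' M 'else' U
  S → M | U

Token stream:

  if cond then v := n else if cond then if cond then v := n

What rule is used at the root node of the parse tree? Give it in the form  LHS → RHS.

S → U

[S [U if cond then [M v := n] else [U if cond then [S [U if cond then [S [M v := n]]]]]]]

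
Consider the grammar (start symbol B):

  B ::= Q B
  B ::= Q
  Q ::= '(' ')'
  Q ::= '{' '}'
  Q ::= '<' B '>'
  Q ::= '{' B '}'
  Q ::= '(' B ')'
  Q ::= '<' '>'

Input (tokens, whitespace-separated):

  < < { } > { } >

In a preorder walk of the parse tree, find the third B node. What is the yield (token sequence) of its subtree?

[B [Q < [B [Q < [B [Q { }]] >] [B [Q { }]]] >]]

{ }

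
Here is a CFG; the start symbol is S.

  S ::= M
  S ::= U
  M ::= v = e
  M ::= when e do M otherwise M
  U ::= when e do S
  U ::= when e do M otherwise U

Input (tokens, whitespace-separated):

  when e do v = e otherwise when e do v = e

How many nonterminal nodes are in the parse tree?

6

[S [U when e do [M v = e] otherwise [U when e do [S [M v = e]]]]]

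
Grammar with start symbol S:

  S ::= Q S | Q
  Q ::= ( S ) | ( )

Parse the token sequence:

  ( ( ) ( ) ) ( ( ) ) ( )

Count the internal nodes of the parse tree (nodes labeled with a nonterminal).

[S [Q ( [S [Q ( )] [S [Q ( )]]] )] [S [Q ( [S [Q ( )]] )] [S [Q ( )]]]]

12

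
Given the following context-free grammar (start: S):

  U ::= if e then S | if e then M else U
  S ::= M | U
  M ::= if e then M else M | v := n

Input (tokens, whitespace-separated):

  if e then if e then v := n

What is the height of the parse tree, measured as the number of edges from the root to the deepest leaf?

[S [U if e then [S [U if e then [S [M v := n]]]]]]

6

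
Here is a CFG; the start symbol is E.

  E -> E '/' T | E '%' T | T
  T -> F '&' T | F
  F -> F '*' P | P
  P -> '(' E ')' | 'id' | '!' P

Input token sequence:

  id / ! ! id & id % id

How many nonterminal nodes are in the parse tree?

17

[E [E [E [T [F [P id]]]] / [T [F [P ! [P ! [P id]]]] & [T [F [P id]]]]] % [T [F [P id]]]]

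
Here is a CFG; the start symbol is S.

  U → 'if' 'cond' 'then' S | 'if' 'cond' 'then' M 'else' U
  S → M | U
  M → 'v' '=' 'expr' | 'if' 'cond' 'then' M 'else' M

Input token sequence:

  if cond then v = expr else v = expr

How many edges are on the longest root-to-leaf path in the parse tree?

3

[S [M if cond then [M v = expr] else [M v = expr]]]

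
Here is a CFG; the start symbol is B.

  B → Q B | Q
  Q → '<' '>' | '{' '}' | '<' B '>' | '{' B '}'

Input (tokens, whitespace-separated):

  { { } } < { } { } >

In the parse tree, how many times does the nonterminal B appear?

[B [Q { [B [Q { }]] }] [B [Q < [B [Q { }] [B [Q { }]]] >]]]

5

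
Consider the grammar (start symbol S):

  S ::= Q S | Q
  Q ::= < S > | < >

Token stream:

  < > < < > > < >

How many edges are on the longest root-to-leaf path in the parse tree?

[S [Q < >] [S [Q < [S [Q < >]] >] [S [Q < >]]]]

5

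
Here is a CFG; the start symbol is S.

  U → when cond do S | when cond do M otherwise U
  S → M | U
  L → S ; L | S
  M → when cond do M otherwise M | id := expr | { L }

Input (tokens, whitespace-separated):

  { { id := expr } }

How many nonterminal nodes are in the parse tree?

8

[S [M { [L [S [M { [L [S [M id := expr]]] }]]] }]]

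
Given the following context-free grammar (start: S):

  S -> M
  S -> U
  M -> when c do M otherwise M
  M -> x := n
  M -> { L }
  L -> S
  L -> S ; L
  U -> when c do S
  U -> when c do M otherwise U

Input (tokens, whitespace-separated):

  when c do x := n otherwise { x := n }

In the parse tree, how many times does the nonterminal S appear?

2

[S [M when c do [M x := n] otherwise [M { [L [S [M x := n]]] }]]]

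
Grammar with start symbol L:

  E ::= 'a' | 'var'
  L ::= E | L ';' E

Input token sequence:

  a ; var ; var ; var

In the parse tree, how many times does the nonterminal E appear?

[L [L [L [L [E a]] ; [E var]] ; [E var]] ; [E var]]

4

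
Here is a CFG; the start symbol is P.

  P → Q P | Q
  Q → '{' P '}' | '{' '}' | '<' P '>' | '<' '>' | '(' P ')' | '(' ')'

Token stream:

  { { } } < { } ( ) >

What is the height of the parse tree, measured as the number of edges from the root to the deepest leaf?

[P [Q { [P [Q { }]] }] [P [Q < [P [Q { }] [P [Q ( )]]] >]]]

6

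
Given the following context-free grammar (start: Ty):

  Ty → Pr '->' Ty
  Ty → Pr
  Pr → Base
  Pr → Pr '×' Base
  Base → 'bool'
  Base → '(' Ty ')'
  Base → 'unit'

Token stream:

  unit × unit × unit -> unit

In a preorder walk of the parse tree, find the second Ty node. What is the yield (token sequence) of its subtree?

unit

[Ty [Pr [Pr [Pr [Base unit]] × [Base unit]] × [Base unit]] -> [Ty [Pr [Base unit]]]]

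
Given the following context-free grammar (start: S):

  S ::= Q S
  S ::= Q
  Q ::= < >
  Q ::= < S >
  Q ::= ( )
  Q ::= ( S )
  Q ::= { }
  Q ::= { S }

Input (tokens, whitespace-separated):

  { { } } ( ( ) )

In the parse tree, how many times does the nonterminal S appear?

[S [Q { [S [Q { }]] }] [S [Q ( [S [Q ( )]] )]]]

4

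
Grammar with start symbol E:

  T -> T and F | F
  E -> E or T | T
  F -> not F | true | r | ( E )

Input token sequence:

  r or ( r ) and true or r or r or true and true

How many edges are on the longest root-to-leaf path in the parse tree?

[E [E [E [E [E [T [F r]]] or [T [T [F ( [E [T [F r]]] )]] and [F true]]] or [T [F r]]] or [T [F r]]] or [T [T [F true]] and [F true]]]

10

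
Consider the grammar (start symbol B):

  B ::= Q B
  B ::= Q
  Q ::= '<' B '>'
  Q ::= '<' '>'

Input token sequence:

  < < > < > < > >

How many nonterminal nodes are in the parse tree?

8

[B [Q < [B [Q < >] [B [Q < >] [B [Q < >]]]] >]]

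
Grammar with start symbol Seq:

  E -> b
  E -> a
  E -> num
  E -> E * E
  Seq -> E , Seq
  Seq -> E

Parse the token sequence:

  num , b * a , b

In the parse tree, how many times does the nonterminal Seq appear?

3

[Seq [E num] , [Seq [E [E b] * [E a]] , [Seq [E b]]]]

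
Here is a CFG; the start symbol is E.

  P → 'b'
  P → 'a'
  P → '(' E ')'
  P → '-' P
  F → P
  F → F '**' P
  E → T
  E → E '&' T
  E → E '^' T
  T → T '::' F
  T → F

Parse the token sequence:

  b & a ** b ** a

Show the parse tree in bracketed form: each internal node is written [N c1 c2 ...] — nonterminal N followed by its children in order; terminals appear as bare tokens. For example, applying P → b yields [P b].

[E [E [T [F [P b]]]] & [T [F [F [F [P a]] ** [P b]] ** [P a]]]]

E
E & T
T & T
F & T
P & T
b & T
b & F
b & F ** P
b & F ** P ** P
b & P ** P ** P
b & a ** P ** P
b & a ** b ** P
b & a ** b ** a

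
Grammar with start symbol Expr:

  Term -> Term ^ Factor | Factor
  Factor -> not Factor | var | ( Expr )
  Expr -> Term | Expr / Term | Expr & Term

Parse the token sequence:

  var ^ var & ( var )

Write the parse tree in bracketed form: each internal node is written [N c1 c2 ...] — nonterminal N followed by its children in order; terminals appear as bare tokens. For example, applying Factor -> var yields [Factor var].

[Expr [Expr [Term [Term [Factor var]] ^ [Factor var]]] & [Term [Factor ( [Expr [Term [Factor var]]] )]]]

Expr
Expr & Term
Term & Term
Term ^ Factor & Term
Factor ^ Factor & Term
var ^ Factor & Term
var ^ var & Term
var ^ var & Factor
var ^ var & ( Expr )
var ^ var & ( Term )
var ^ var & ( Factor )
var ^ var & ( var )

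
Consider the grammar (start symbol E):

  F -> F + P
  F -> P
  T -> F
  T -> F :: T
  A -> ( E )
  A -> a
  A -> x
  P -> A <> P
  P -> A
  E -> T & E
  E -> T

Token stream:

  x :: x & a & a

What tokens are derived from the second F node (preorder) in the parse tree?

x

[E [T [F [P [A x]]] :: [T [F [P [A x]]]]] & [E [T [F [P [A a]]]] & [E [T [F [P [A a]]]]]]]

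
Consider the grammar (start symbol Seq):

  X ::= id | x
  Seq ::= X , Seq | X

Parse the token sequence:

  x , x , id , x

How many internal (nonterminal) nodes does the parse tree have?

8

[Seq [X x] , [Seq [X x] , [Seq [X id] , [Seq [X x]]]]]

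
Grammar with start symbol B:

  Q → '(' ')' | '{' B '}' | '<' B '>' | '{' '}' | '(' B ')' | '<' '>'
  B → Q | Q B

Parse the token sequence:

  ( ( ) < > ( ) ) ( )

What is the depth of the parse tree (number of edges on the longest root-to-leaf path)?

[B [Q ( [B [Q ( )] [B [Q < >] [B [Q ( )]]]] )] [B [Q ( )]]]

6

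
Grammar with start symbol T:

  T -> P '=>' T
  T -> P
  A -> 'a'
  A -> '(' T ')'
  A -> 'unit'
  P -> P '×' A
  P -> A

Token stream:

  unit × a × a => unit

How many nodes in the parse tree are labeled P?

[T [P [P [P [A unit]] × [A a]] × [A a]] => [T [P [A unit]]]]

4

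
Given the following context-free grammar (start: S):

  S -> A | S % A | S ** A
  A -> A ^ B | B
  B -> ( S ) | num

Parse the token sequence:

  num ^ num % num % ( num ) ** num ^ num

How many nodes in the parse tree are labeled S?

[S [S [S [S [A [A [B num]] ^ [B num]]] % [A [B num]]] % [A [B ( [S [A [B num]]] )]]] ** [A [A [B num]] ^ [B num]]]

5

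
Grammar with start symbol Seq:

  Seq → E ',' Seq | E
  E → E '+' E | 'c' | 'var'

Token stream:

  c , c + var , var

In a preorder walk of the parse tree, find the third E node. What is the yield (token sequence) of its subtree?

c

[Seq [E c] , [Seq [E [E c] + [E var]] , [Seq [E var]]]]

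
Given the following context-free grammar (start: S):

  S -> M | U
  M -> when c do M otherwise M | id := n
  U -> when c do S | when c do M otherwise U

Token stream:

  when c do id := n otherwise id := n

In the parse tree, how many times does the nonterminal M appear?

[S [M when c do [M id := n] otherwise [M id := n]]]

3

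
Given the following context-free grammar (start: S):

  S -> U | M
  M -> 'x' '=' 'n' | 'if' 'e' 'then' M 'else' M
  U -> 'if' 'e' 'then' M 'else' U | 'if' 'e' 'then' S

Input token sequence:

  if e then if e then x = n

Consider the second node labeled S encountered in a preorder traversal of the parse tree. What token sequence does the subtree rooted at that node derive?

[S [U if e then [S [U if e then [S [M x = n]]]]]]

if e then x = n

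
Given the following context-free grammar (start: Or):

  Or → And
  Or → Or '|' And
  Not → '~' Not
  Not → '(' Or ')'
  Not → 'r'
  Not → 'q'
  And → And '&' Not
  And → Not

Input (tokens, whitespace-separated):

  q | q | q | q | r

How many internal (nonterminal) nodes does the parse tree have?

15

[Or [Or [Or [Or [Or [And [Not q]]] | [And [Not q]]] | [And [Not q]]] | [And [Not q]]] | [And [Not r]]]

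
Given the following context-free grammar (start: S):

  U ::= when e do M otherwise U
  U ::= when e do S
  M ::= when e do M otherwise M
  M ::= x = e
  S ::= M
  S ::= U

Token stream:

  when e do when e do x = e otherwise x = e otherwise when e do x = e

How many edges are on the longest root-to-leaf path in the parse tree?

5

[S [U when e do [M when e do [M x = e] otherwise [M x = e]] otherwise [U when e do [S [M x = e]]]]]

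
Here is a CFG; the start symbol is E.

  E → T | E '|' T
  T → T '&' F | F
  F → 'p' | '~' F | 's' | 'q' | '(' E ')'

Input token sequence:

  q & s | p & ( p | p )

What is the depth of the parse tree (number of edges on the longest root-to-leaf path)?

[E [E [T [T [F q]] & [F s]]] | [T [T [F p]] & [F ( [E [E [T [F p]]] | [T [F p]]] )]]]

7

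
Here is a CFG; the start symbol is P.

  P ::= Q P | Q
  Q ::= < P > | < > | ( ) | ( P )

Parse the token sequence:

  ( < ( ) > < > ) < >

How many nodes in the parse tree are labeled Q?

5

[P [Q ( [P [Q < [P [Q ( )]] >] [P [Q < >]]] )] [P [Q < >]]]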